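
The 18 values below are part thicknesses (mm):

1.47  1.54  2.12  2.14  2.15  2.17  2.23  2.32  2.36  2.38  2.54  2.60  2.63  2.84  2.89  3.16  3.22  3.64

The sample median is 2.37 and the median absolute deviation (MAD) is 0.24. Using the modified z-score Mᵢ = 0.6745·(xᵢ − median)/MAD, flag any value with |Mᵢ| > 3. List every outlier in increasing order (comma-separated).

3.64

|Mᵢ| > 3 ⇔ |xᵢ − 2.37| > 3·0.24/0.6745 = 1.07.
So outliers lie outside [1.30, 3.44].
3.64: M = 3.57 → outlier.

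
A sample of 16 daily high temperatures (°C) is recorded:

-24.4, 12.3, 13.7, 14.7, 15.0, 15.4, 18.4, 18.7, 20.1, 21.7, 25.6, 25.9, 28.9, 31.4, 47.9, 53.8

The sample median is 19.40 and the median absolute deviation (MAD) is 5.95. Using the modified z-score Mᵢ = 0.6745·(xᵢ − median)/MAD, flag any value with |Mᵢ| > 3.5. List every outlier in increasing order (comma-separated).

|Mᵢ| > 3.5 ⇔ |xᵢ − 19.40| > 3.5·5.95/0.6745 = 30.87.
So outliers lie outside [-11.47, 50.27].
-24.4: M = -4.97 → outlier.
53.8: M = 3.90 → outlier.

-24.4, 53.8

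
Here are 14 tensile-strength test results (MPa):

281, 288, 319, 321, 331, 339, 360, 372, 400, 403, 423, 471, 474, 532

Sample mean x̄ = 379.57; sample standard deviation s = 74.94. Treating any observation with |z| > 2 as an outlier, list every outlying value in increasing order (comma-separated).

532

Cutoffs at x̄ ± 2s: 379.57 ± 2·74.94 = [229.69, 529.45].
532: z = 2.03, |z| > 2 → outlier.
Every other value lies within [229.69, 529.45].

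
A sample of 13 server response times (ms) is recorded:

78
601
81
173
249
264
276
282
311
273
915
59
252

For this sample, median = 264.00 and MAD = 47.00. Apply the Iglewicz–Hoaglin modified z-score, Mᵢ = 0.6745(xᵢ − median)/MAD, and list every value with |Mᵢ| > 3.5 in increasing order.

|Mᵢ| > 3.5 ⇔ |xᵢ − 264.00| > 3.5·47.00/0.6745 = 243.88.
So outliers lie outside [20.12, 507.88].
601: M = 4.84 → outlier.
915: M = 9.34 → outlier.

601, 915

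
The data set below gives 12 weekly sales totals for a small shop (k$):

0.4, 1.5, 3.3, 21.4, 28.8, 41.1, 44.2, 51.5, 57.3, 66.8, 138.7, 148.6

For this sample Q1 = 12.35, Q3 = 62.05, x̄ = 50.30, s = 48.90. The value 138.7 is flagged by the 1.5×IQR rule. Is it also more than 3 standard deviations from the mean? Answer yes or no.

no

z = (138.7 − 50.30) / 48.90 = 1.81.
|z| = 1.81 ≤ 3.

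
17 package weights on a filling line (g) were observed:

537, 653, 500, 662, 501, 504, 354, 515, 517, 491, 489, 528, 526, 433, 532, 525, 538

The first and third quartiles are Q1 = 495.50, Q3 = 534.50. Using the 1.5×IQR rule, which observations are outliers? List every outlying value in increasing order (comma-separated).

IQR = Q3 − Q1 = 534.50 − 495.50 = 39.00.
Lower fence = Q1 − 1.5·IQR = 495.50 − 58.50 = 437.00.
Upper fence = Q3 + 1.5·IQR = 534.50 + 58.50 = 593.00.
354 < 437.00 → outlier.
433 < 437.00 → outlier.
653 > 593.00 → outlier.
662 > 593.00 → outlier.
All remaining values lie within [437.00, 593.00].

354, 433, 653, 662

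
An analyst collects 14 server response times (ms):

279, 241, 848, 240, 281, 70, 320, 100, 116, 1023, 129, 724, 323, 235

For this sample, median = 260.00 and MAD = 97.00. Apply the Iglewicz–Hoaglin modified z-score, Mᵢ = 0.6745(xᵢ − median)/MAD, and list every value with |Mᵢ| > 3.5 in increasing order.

848, 1023

|Mᵢ| > 3.5 ⇔ |xᵢ − 260.00| > 3.5·97.00/0.6745 = 503.34.
So outliers lie outside [-243.34, 763.34].
848: M = 4.09 → outlier.
1023: M = 5.31 → outlier.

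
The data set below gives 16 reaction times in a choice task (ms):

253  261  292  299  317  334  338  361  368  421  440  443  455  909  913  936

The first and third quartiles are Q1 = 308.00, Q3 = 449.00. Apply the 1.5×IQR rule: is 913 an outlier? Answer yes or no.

IQR = Q3 − Q1 = 449.00 − 308.00 = 141.00.
Lower fence = Q1 − 1.5·IQR = 308.00 − 211.50 = 96.50.
Upper fence = Q3 + 1.5·IQR = 449.00 + 211.50 = 660.50.
913 lies above the upper fence.

yes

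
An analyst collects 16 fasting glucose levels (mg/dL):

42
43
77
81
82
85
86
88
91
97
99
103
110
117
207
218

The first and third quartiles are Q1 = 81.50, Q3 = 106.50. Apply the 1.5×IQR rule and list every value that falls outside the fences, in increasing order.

IQR = Q3 − Q1 = 106.50 − 81.50 = 25.00.
Lower fence = Q1 − 1.5·IQR = 81.50 − 37.50 = 44.00.
Upper fence = Q3 + 1.5·IQR = 106.50 + 37.50 = 144.00.
42 < 44.00 → outlier.
43 < 44.00 → outlier.
207 > 144.00 → outlier.
218 > 144.00 → outlier.
All remaining values lie within [44.00, 144.00].

42, 43, 207, 218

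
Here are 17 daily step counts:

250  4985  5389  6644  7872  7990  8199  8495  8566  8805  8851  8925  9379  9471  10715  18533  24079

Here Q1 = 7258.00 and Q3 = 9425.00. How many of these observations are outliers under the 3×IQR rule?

3

IQR = 2167.00; fences at 7258.00 − 6501.00 = 757.00 and 9425.00 + 6501.00 = 15926.00.
Outside the cutoffs: 250, 18533, 24079.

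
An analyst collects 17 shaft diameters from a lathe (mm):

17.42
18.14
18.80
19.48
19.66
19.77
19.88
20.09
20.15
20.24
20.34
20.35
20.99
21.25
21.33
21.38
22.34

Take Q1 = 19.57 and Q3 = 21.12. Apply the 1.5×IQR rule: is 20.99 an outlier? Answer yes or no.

no

IQR = Q3 − Q1 = 21.12 − 19.57 = 1.55.
Lower fence = Q1 − 1.5·IQR = 19.57 − 2.325 = 17.245.
Upper fence = Q3 + 1.5·IQR = 21.12 + 2.325 = 23.445.
20.99 lies within [17.245, 23.445].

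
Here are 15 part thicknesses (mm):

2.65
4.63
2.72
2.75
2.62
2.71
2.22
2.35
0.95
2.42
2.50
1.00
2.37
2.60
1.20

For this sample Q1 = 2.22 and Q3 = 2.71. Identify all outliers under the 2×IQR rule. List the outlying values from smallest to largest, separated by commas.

IQR = Q3 − Q1 = 2.71 − 2.22 = 0.49.
Lower fence = Q1 − 2·IQR = 2.22 − 0.98 = 1.24.
Upper fence = Q3 + 2·IQR = 2.71 + 0.98 = 3.69.
0.95 < 1.24 → outlier.
1.00 < 1.24 → outlier.
1.20 < 1.24 → outlier.
4.63 > 3.69 → outlier.
All remaining values lie within [1.24, 3.69].

0.95, 1.00, 1.20, 4.63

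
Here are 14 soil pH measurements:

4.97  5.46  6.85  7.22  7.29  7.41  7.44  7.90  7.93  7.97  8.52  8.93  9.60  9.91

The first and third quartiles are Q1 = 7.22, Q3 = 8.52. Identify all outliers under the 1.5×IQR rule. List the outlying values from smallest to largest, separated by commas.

IQR = Q3 − Q1 = 8.52 − 7.22 = 1.30.
Lower fence = Q1 − 1.5·IQR = 7.22 − 1.95 = 5.27.
Upper fence = Q3 + 1.5·IQR = 8.52 + 1.95 = 10.47.
4.97 < 5.27 → outlier.
All remaining values lie within [5.27, 10.47].

4.97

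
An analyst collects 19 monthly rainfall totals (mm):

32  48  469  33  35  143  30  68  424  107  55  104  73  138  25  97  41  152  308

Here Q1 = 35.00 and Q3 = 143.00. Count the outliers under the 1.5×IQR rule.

3

IQR = 108.00; fences at 35.00 − 162.00 = -127.00 and 143.00 + 162.00 = 305.00.
Outside the cutoffs: 308, 424, 469.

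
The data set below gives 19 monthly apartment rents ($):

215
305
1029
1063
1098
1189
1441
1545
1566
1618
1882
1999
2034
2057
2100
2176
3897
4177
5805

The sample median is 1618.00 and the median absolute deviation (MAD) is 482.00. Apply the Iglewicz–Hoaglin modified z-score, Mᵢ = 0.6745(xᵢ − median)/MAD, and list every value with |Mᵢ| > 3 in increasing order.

3897, 4177, 5805

|Mᵢ| > 3 ⇔ |xᵢ − 1618.00| > 3·482.00/0.6745 = 2143.81.
So outliers lie outside [-525.81, 3761.81].
3897: M = 3.19 → outlier.
4177: M = 3.58 → outlier.
5805: M = 5.86 → outlier.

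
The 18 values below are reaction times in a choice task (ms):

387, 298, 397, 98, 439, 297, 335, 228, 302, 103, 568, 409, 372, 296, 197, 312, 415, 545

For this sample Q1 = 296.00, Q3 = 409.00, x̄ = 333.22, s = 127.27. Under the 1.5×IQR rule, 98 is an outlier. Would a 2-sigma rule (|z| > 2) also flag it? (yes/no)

no

z = (98 − 333.22) / 127.27 = -1.85.
|z| = 1.85 ≤ 2.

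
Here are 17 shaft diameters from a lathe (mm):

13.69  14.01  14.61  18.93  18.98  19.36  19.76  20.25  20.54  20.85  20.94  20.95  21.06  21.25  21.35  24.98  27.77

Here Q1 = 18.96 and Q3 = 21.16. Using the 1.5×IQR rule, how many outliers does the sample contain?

5

IQR = 2.20; fences at 18.96 − 3.30 = 15.66 and 21.16 + 3.30 = 24.46.
Outside the cutoffs: 13.69, 14.01, 14.61, 24.98, 27.77.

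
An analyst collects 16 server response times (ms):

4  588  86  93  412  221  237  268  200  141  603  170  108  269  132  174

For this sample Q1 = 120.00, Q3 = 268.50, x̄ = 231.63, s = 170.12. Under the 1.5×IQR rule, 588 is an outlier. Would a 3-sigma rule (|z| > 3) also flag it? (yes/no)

no

z = (588 − 231.63) / 170.12 = 2.09.
|z| = 2.09 ≤ 3.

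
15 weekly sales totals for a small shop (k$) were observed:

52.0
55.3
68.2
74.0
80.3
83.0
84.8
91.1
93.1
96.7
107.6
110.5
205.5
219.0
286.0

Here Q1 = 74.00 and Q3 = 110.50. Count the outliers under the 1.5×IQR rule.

3

IQR = 36.50; fences at 74.00 − 54.75 = 19.25 and 110.50 + 54.75 = 165.25.
Outside the cutoffs: 205.5, 219.0, 286.0.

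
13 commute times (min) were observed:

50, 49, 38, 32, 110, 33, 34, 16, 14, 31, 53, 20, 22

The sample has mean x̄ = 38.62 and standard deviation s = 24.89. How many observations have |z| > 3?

Cutoffs: x̄ ± 3s = [-36.05, 113.29].
Every value lies within the cutoffs.

0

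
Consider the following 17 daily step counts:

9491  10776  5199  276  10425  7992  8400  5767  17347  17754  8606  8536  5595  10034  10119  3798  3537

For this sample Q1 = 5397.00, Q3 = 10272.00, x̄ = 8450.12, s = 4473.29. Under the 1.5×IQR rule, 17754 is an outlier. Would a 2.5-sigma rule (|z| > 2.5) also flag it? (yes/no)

z = (17754 − 8450.12) / 4473.29 = 2.08.
|z| = 2.08 ≤ 2.5.

no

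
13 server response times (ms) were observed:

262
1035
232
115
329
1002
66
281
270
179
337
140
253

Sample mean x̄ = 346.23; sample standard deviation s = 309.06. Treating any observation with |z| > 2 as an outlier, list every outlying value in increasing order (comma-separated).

1002, 1035

Cutoffs at x̄ ± 2s: 346.23 ± 2·309.06 = [-271.89, 964.35].
1002: z = 2.12, |z| > 2 → outlier.
1035: z = 2.23, |z| > 2 → outlier.
Every other value lies within [-271.89, 964.35].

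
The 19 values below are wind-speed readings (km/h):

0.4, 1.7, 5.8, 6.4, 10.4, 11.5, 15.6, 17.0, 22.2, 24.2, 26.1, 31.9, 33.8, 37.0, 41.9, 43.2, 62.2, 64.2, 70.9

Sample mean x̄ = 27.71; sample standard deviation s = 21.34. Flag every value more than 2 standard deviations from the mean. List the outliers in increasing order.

Cutoffs at x̄ ± 2s: 27.71 ± 2·21.34 = [-14.97, 70.39].
70.9: z = 2.02, |z| > 2 → outlier.
Every other value lies within [-14.97, 70.39].

70.9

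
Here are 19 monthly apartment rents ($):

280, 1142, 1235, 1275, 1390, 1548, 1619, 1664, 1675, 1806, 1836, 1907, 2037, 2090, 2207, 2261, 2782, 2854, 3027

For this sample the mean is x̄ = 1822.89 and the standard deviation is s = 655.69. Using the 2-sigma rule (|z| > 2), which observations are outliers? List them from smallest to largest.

280

Cutoffs at x̄ ± 2s: 1822.89 ± 2·655.69 = [511.51, 3134.27].
280: z = -2.35, |z| > 2 → outlier.
Every other value lies within [511.51, 3134.27].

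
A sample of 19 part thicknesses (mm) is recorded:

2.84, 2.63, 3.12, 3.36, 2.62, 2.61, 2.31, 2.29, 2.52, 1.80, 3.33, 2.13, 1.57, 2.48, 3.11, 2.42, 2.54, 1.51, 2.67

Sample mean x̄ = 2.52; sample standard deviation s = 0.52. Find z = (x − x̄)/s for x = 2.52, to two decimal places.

0.00

z = (2.52 − 2.52) / 0.52 = 0.00.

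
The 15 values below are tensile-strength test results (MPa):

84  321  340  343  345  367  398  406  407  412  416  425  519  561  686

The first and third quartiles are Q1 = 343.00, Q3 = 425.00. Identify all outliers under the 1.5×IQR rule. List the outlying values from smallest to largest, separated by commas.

IQR = Q3 − Q1 = 425.00 − 343.00 = 82.00.
Lower fence = Q1 − 1.5·IQR = 343.00 − 123.00 = 220.00.
Upper fence = Q3 + 1.5·IQR = 425.00 + 123.00 = 548.00.
84 < 220.00 → outlier.
561 > 548.00 → outlier.
686 > 548.00 → outlier.
All remaining values lie within [220.00, 548.00].

84, 561, 686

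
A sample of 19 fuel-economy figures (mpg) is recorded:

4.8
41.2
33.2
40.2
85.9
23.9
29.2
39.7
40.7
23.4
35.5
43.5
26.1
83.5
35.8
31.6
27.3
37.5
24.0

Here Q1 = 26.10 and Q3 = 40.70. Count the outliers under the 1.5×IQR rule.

IQR = 14.60; fences at 26.10 − 21.90 = 4.20 and 40.70 + 21.90 = 62.60.
Outside the cutoffs: 83.5, 85.9.

2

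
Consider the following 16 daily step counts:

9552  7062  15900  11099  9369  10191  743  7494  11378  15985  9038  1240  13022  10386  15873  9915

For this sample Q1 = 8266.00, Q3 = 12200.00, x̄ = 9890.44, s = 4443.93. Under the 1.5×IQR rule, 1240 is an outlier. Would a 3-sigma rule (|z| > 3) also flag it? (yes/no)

no

z = (1240 − 9890.44) / 4443.93 = -1.95.
|z| = 1.95 ≤ 3.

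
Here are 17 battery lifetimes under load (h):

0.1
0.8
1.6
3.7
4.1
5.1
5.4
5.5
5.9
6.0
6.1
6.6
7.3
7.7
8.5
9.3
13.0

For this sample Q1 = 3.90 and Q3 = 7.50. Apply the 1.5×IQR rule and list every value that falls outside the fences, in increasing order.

13.0

IQR = Q3 − Q1 = 7.50 − 3.90 = 3.60.
Lower fence = Q1 − 1.5·IQR = 3.90 − 5.40 = -1.50.
Upper fence = Q3 + 1.5·IQR = 7.50 + 5.40 = 12.90.
13.0 > 12.90 → outlier.
All remaining values lie within [-1.50, 12.90].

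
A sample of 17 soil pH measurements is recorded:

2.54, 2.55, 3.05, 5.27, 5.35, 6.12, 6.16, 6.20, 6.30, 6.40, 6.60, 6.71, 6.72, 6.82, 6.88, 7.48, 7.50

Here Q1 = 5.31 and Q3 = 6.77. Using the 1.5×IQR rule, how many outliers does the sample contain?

3

IQR = 1.46; fences at 5.31 − 2.19 = 3.12 and 6.77 + 2.19 = 8.96.
Outside the cutoffs: 2.54, 2.55, 3.05.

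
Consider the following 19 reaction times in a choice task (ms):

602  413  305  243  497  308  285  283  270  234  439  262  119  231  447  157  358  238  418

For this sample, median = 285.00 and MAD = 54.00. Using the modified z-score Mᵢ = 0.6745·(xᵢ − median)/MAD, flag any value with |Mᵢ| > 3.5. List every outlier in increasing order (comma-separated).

|Mᵢ| > 3.5 ⇔ |xᵢ − 285.00| > 3.5·54.00/0.6745 = 280.21.
So outliers lie outside [4.79, 565.21].
602: M = 3.96 → outlier.

602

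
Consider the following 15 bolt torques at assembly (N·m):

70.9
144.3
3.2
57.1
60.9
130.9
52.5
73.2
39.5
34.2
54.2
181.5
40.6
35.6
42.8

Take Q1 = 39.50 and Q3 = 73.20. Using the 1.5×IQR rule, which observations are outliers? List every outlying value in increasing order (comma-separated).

IQR = Q3 − Q1 = 73.20 − 39.50 = 33.70.
Lower fence = Q1 − 1.5·IQR = 39.50 − 50.55 = -11.05.
Upper fence = Q3 + 1.5·IQR = 73.20 + 50.55 = 123.75.
130.9 > 123.75 → outlier.
144.3 > 123.75 → outlier.
181.5 > 123.75 → outlier.
All remaining values lie within [-11.05, 123.75].

130.9, 144.3, 181.5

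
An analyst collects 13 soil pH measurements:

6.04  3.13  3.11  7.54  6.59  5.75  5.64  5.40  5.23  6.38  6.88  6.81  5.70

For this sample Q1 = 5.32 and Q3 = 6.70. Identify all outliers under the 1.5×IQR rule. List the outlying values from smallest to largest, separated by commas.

IQR = Q3 − Q1 = 6.70 − 5.32 = 1.38.
Lower fence = Q1 − 1.5·IQR = 5.32 − 2.07 = 3.25.
Upper fence = Q3 + 1.5·IQR = 6.70 + 2.07 = 8.77.
3.11 < 3.25 → outlier.
3.13 < 3.25 → outlier.
All remaining values lie within [3.25, 8.77].

3.11, 3.13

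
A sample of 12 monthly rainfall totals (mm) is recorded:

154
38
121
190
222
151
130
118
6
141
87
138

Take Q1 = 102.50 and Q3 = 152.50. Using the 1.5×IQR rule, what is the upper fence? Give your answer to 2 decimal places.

227.50

IQR = Q3 − Q1 = 152.50 − 102.50 = 50.00.
Lower fence = Q1 − 1.5·IQR = 102.50 − 75.00 = 27.50.
Upper fence = Q3 + 1.5·IQR = 152.50 + 75.00 = 227.50.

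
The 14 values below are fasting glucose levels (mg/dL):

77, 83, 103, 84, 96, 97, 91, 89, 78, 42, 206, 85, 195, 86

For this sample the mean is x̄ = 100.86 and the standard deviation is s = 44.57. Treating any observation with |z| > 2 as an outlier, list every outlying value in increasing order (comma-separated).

195, 206

Cutoffs at x̄ ± 2s: 100.86 ± 2·44.57 = [11.72, 190.00].
195: z = 2.11, |z| > 2 → outlier.
206: z = 2.36, |z| > 2 → outlier.
Every other value lies within [11.72, 190.00].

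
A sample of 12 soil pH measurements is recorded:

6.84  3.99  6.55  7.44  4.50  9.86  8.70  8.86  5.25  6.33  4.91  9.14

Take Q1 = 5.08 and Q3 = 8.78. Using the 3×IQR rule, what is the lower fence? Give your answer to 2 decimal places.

-6.02

IQR = Q3 − Q1 = 8.78 − 5.08 = 3.70.
Lower fence = Q1 − 3·IQR = 5.08 − 11.10 = -6.02.
Upper fence = Q3 + 3·IQR = 8.78 + 11.10 = 19.88.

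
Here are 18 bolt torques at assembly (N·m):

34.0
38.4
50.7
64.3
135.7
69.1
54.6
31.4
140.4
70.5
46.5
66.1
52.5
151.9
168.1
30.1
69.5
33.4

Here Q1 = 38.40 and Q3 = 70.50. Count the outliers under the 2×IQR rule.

4

IQR = 32.10; fences at 38.40 − 64.20 = -25.80 and 70.50 + 64.20 = 134.70.
Outside the cutoffs: 135.7, 140.4, 151.9, 168.1.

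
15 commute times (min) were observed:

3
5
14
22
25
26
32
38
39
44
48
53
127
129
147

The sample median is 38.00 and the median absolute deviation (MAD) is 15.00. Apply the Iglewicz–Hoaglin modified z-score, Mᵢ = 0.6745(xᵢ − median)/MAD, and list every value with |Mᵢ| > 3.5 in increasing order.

|Mᵢ| > 3.5 ⇔ |xᵢ − 38.00| > 3.5·15.00/0.6745 = 77.84.
So outliers lie outside [-39.84, 115.84].
127: M = 4.00 → outlier.
129: M = 4.09 → outlier.
147: M = 4.90 → outlier.

127, 129, 147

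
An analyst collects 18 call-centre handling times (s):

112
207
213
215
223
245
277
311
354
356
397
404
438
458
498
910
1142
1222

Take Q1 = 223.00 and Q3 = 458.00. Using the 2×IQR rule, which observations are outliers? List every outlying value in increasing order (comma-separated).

IQR = Q3 − Q1 = 458.00 − 223.00 = 235.00.
Lower fence = Q1 − 2·IQR = 223.00 − 470.00 = -247.00.
Upper fence = Q3 + 2·IQR = 458.00 + 470.00 = 928.00.
1142 > 928.00 → outlier.
1222 > 928.00 → outlier.
All remaining values lie within [-247.00, 928.00].

1142, 1222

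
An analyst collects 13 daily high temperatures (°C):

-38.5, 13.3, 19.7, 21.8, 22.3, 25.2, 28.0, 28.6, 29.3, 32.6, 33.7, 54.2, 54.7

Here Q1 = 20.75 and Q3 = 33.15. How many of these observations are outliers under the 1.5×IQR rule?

IQR = 12.40; fences at 20.75 − 18.60 = 2.15 and 33.15 + 18.60 = 51.75.
Outside the cutoffs: -38.5, 54.2, 54.7.

3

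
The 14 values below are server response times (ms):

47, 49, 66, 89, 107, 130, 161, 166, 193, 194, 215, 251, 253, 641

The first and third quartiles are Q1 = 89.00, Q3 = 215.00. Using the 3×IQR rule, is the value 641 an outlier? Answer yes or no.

yes

IQR = Q3 − Q1 = 215.00 − 89.00 = 126.00.
Lower fence = Q1 − 3·IQR = 89.00 − 378.00 = -289.00.
Upper fence = Q3 + 3·IQR = 215.00 + 378.00 = 593.00.
641 lies above the upper fence.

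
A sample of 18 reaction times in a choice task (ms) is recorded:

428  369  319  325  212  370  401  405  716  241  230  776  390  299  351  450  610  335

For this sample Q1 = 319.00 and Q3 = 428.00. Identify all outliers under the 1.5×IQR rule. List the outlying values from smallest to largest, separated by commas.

610, 716, 776

IQR = Q3 − Q1 = 428.00 − 319.00 = 109.00.
Lower fence = Q1 − 1.5·IQR = 319.00 − 163.50 = 155.50.
Upper fence = Q3 + 1.5·IQR = 428.00 + 163.50 = 591.50.
610 > 591.50 → outlier.
716 > 591.50 → outlier.
776 > 591.50 → outlier.
All remaining values lie within [155.50, 591.50].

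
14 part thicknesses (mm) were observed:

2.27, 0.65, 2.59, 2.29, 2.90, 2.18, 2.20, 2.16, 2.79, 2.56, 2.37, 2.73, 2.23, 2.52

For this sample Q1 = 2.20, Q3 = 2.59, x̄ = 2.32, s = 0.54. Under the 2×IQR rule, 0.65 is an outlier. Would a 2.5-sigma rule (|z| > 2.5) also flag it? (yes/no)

z = (0.65 − 2.32) / 0.54 = -3.09.
|z| = 3.09 > 2.5.

yes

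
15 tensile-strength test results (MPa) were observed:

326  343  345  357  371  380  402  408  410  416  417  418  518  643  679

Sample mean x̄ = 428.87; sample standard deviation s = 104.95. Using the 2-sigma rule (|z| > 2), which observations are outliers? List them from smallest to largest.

643, 679

Cutoffs at x̄ ± 2s: 428.87 ± 2·104.95 = [218.97, 638.77].
643: z = 2.04, |z| > 2 → outlier.
679: z = 2.38, |z| > 2 → outlier.
Every other value lies within [218.97, 638.77].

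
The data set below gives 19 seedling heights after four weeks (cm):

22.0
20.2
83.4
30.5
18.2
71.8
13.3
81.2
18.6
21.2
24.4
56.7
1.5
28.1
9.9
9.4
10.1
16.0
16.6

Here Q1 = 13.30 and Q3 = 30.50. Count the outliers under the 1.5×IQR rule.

IQR = 17.20; fences at 13.30 − 25.80 = -12.50 and 30.50 + 25.80 = 56.30.
Outside the cutoffs: 56.7, 71.8, 81.2, 83.4.

4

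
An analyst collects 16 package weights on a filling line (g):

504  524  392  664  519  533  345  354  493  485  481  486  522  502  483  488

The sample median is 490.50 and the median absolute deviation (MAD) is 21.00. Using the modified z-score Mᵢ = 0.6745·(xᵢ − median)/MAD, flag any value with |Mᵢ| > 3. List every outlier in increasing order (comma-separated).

|Mᵢ| > 3 ⇔ |xᵢ − 490.50| > 3·21.00/0.6745 = 93.40.
So outliers lie outside [397.10, 583.90].
345: M = -4.67 → outlier.
354: M = -4.38 → outlier.
392: M = -3.16 → outlier.
664: M = 5.57 → outlier.

345, 354, 392, 664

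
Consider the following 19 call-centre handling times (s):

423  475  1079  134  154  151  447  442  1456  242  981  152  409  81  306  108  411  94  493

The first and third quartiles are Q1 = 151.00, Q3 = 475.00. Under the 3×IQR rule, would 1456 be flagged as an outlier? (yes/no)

IQR = Q3 − Q1 = 475.00 − 151.00 = 324.00.
Lower fence = Q1 − 3·IQR = 151.00 − 972.00 = -821.00.
Upper fence = Q3 + 3·IQR = 475.00 + 972.00 = 1447.00.
1456 lies above the upper fence.

yes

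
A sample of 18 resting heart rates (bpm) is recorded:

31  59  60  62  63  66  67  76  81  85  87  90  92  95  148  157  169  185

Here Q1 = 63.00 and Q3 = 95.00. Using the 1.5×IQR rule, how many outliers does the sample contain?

4

IQR = 32.00; fences at 63.00 − 48.00 = 15.00 and 95.00 + 48.00 = 143.00.
Outside the cutoffs: 148, 157, 169, 185.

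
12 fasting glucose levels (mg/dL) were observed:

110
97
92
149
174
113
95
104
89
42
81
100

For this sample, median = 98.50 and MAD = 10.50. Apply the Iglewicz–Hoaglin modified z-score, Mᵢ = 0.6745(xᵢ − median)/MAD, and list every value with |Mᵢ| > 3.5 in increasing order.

|Mᵢ| > 3.5 ⇔ |xᵢ − 98.50| > 3.5·10.50/0.6745 = 54.48.
So outliers lie outside [44.02, 152.98].
42: M = -3.63 → outlier.
174: M = 4.85 → outlier.

42, 174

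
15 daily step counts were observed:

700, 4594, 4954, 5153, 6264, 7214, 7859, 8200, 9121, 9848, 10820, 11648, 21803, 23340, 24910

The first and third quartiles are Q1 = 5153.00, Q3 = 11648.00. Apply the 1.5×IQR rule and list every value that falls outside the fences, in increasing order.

21803, 23340, 24910

IQR = Q3 − Q1 = 11648.00 − 5153.00 = 6495.00.
Lower fence = Q1 − 1.5·IQR = 5153.00 − 9742.50 = -4589.50.
Upper fence = Q3 + 1.5·IQR = 11648.00 + 9742.50 = 21390.50.
21803 > 21390.50 → outlier.
23340 > 21390.50 → outlier.
24910 > 21390.50 → outlier.
All remaining values lie within [-4589.50, 21390.50].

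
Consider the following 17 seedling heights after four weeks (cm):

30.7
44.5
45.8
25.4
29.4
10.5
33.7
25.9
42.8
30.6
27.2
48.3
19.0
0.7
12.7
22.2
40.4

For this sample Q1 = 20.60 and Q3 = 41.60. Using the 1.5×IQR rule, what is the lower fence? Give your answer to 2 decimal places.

IQR = Q3 − Q1 = 41.60 − 20.60 = 21.00.
Lower fence = Q1 − 1.5·IQR = 20.60 − 31.50 = -10.90.
Upper fence = Q3 + 1.5·IQR = 41.60 + 31.50 = 73.10.

-10.90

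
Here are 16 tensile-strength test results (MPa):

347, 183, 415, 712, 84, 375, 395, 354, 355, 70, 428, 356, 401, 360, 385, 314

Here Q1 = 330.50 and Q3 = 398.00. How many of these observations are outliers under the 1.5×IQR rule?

4

IQR = 67.50; fences at 330.50 − 101.25 = 229.25 and 398.00 + 101.25 = 499.25.
Outside the cutoffs: 70, 84, 183, 712.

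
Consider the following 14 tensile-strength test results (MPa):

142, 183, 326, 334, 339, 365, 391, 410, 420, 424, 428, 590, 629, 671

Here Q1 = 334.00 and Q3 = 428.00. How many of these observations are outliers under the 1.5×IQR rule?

IQR = 94.00; fences at 334.00 − 141.00 = 193.00 and 428.00 + 141.00 = 569.00.
Outside the cutoffs: 142, 183, 590, 629, 671.

5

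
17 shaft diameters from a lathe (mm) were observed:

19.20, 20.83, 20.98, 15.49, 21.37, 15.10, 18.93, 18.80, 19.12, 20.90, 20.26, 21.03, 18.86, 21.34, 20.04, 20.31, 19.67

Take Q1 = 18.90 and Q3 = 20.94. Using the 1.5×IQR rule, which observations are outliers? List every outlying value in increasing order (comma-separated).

IQR = Q3 − Q1 = 20.94 − 18.90 = 2.04.
Lower fence = Q1 − 1.5·IQR = 18.90 − 3.06 = 15.84.
Upper fence = Q3 + 1.5·IQR = 20.94 + 3.06 = 24.00.
15.10 < 15.84 → outlier.
15.49 < 15.84 → outlier.
All remaining values lie within [15.84, 24.00].

15.10, 15.49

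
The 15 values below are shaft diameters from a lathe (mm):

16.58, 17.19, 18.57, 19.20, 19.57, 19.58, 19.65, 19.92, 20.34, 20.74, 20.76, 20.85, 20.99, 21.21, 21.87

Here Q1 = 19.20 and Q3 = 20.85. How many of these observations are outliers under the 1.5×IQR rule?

IQR = 1.65; fences at 19.20 − 2.475 = 16.725 and 20.85 + 2.475 = 23.325.
Outside the cutoffs: 16.58.

1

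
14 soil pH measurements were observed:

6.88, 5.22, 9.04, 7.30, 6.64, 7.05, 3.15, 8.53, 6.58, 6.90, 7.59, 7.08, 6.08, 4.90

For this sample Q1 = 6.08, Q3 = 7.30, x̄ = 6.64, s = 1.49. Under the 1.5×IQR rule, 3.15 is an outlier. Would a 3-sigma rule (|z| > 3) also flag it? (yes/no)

z = (3.15 − 6.64) / 1.49 = -2.34.
|z| = 2.34 ≤ 3.

no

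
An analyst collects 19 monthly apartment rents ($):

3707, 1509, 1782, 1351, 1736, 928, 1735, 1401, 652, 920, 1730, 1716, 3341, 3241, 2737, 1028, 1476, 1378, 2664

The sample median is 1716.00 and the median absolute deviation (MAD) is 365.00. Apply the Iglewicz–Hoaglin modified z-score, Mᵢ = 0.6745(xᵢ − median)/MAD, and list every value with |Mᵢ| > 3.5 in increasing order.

3707

|Mᵢ| > 3.5 ⇔ |xᵢ − 1716.00| > 3.5·365.00/0.6745 = 1894.00.
So outliers lie outside [-178.00, 3610.00].
3707: M = 3.68 → outlier.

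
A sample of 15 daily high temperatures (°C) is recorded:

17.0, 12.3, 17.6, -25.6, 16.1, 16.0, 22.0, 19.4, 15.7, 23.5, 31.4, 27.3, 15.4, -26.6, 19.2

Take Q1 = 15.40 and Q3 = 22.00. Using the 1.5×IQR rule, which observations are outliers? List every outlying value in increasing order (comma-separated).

-26.6, -25.6

IQR = Q3 − Q1 = 22.00 − 15.40 = 6.60.
Lower fence = Q1 − 1.5·IQR = 15.40 − 9.90 = 5.50.
Upper fence = Q3 + 1.5·IQR = 22.00 + 9.90 = 31.90.
-26.6 < 5.50 → outlier.
-25.6 < 5.50 → outlier.
All remaining values lie within [5.50, 31.90].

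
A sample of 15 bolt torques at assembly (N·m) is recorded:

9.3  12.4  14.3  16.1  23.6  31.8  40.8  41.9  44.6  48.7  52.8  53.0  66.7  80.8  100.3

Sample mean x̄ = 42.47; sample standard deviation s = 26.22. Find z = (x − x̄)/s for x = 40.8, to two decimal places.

-0.06

z = (40.8 − 42.47) / 26.22 = -0.06.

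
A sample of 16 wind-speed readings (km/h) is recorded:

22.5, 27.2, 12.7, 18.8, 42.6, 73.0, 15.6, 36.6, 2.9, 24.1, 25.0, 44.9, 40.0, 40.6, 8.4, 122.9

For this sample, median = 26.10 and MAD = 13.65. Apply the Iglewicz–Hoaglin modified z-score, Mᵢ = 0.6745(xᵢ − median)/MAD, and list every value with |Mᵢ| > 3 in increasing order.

122.9

|Mᵢ| > 3 ⇔ |xᵢ − 26.10| > 3·13.65/0.6745 = 60.71.
So outliers lie outside [-34.61, 86.81].
122.9: M = 4.78 → outlier.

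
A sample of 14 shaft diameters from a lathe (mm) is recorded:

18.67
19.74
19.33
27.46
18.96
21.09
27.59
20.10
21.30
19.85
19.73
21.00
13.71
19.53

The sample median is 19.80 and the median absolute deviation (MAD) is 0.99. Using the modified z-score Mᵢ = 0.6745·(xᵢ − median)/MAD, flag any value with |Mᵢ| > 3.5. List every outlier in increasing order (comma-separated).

13.71, 27.46, 27.59

|Mᵢ| > 3.5 ⇔ |xᵢ − 19.80| > 3.5·0.99/0.6745 = 5.14.
So outliers lie outside [14.66, 24.94].
13.71: M = -4.15 → outlier.
27.46: M = 5.22 → outlier.
27.59: M = 5.31 → outlier.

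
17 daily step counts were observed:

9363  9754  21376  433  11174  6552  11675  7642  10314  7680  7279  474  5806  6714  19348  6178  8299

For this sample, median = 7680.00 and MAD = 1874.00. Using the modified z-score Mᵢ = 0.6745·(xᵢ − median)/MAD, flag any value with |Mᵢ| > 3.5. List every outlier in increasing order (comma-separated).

19348, 21376

|Mᵢ| > 3.5 ⇔ |xᵢ − 7680.00| > 3.5·1874.00/0.6745 = 9724.24.
So outliers lie outside [-2044.24, 17404.24].
19348: M = 4.20 → outlier.
21376: M = 4.93 → outlier.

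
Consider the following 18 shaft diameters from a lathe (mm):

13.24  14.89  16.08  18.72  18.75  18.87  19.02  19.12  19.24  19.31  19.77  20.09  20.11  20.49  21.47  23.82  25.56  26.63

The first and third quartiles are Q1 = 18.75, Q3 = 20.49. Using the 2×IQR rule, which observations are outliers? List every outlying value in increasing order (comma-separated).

IQR = Q3 − Q1 = 20.49 − 18.75 = 1.74.
Lower fence = Q1 − 2·IQR = 18.75 − 3.48 = 15.27.
Upper fence = Q3 + 2·IQR = 20.49 + 3.48 = 23.97.
13.24 < 15.27 → outlier.
14.89 < 15.27 → outlier.
25.56 > 23.97 → outlier.
26.63 > 23.97 → outlier.
All remaining values lie within [15.27, 23.97].

13.24, 14.89, 25.56, 26.63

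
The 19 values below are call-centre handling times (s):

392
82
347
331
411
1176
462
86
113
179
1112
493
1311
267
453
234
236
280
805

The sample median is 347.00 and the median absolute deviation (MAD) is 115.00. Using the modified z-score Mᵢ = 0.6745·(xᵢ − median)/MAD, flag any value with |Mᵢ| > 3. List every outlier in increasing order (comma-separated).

1112, 1176, 1311

|Mᵢ| > 3 ⇔ |xᵢ − 347.00| > 3·115.00/0.6745 = 511.49.
So outliers lie outside [-164.49, 858.49].
1112: M = 4.49 → outlier.
1176: M = 4.86 → outlier.
1311: M = 5.65 → outlier.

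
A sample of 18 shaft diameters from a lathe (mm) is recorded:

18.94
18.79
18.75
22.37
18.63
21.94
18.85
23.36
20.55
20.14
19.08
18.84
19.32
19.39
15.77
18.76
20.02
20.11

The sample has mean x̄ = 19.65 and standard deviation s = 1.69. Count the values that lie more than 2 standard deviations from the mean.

Cutoffs: x̄ ± 2s = [16.27, 23.03].
Outside the cutoffs: 15.77, 23.36.

2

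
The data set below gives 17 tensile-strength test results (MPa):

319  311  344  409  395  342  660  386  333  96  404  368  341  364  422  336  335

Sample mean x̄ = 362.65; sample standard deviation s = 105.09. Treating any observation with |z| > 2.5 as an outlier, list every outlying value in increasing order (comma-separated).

Cutoffs at x̄ ± 2.5s: 362.65 ± 2.5·105.09 = [99.925, 625.375].
96: z = -2.54, |z| > 2.5 → outlier.
660: z = 2.83, |z| > 2.5 → outlier.
Every other value lies within [99.925, 625.375].

96, 660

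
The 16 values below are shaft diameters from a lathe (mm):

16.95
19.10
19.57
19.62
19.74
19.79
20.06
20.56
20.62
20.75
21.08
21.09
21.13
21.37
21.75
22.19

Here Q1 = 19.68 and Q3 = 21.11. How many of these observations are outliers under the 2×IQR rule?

IQR = 1.43; fences at 19.68 − 2.86 = 16.82 and 21.11 + 2.86 = 23.97.
Every value lies within the cutoffs.

0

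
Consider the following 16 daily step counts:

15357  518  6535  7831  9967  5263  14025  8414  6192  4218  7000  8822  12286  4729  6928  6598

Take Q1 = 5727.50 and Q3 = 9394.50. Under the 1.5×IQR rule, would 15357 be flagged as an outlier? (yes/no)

yes

IQR = Q3 − Q1 = 9394.50 − 5727.50 = 3667.00.
Lower fence = Q1 − 1.5·IQR = 5727.50 − 5500.50 = 227.00.
Upper fence = Q3 + 1.5·IQR = 9394.50 + 5500.50 = 14895.00.
15357 lies above the upper fence.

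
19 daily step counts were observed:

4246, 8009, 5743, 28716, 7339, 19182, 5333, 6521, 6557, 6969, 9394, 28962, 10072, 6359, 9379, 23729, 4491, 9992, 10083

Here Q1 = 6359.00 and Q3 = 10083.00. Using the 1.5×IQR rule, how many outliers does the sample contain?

IQR = 3724.00; fences at 6359.00 − 5586.00 = 773.00 and 10083.00 + 5586.00 = 15669.00.
Outside the cutoffs: 19182, 23729, 28716, 28962.

4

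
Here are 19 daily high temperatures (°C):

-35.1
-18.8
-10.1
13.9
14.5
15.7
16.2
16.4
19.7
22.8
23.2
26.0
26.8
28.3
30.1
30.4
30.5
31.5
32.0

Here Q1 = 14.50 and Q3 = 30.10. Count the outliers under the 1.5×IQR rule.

3

IQR = 15.60; fences at 14.50 − 23.40 = -8.90 and 30.10 + 23.40 = 53.50.
Outside the cutoffs: -35.1, -18.8, -10.1.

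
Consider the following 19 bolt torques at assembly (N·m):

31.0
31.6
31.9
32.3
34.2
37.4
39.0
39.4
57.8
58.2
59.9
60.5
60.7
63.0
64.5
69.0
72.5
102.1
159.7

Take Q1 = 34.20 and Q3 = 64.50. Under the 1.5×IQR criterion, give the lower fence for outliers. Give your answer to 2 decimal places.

IQR = Q3 − Q1 = 64.50 − 34.20 = 30.30.
Lower fence = Q1 − 1.5·IQR = 34.20 − 45.45 = -11.25.
Upper fence = Q3 + 1.5·IQR = 64.50 + 45.45 = 109.95.

-11.25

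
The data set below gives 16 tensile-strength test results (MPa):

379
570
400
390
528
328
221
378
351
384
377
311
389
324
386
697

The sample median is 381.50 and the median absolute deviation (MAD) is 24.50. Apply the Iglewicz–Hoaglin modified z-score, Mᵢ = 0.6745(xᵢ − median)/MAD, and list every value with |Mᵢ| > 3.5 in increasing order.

|Mᵢ| > 3.5 ⇔ |xᵢ − 381.50| > 3.5·24.50/0.6745 = 127.13.
So outliers lie outside [254.37, 508.63].
221: M = -4.42 → outlier.
528: M = 4.03 → outlier.
570: M = 5.19 → outlier.
697: M = 8.69 → outlier.

221, 528, 570, 697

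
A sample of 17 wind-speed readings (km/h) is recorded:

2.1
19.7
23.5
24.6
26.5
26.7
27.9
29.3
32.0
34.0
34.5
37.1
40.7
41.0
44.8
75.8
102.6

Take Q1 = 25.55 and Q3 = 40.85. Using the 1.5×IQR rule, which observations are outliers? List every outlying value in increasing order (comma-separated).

IQR = Q3 − Q1 = 40.85 − 25.55 = 15.30.
Lower fence = Q1 − 1.5·IQR = 25.55 − 22.95 = 2.60.
Upper fence = Q3 + 1.5·IQR = 40.85 + 22.95 = 63.80.
2.1 < 2.60 → outlier.
75.8 > 63.80 → outlier.
102.6 > 63.80 → outlier.
All remaining values lie within [2.60, 63.80].

2.1, 75.8, 102.6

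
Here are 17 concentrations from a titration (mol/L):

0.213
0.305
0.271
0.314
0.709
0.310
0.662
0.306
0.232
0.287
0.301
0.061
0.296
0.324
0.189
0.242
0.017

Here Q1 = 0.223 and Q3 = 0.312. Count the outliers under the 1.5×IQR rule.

4

IQR = 0.089; fences at 0.223 − 0.1335 = 0.0895 and 0.312 + 0.1335 = 0.4455.
Outside the cutoffs: 0.017, 0.061, 0.662, 0.709.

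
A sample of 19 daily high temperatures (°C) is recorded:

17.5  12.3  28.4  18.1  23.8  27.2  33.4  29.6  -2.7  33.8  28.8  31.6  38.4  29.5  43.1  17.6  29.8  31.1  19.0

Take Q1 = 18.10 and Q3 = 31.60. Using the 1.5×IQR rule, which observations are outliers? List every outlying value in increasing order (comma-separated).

-2.7

IQR = Q3 − Q1 = 31.60 − 18.10 = 13.50.
Lower fence = Q1 − 1.5·IQR = 18.10 − 20.25 = -2.15.
Upper fence = Q3 + 1.5·IQR = 31.60 + 20.25 = 51.85.
-2.7 < -2.15 → outlier.
All remaining values lie within [-2.15, 51.85].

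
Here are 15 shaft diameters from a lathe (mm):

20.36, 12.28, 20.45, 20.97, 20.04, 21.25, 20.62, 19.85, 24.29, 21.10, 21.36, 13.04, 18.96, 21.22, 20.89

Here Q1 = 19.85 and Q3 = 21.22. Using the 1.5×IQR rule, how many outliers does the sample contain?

3

IQR = 1.37; fences at 19.85 − 2.055 = 17.795 and 21.22 + 2.055 = 23.275.
Outside the cutoffs: 12.28, 13.04, 24.29.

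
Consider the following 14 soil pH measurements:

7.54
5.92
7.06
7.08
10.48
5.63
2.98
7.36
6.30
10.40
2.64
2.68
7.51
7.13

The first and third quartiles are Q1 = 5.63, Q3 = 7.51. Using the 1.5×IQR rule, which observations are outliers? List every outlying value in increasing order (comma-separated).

IQR = Q3 − Q1 = 7.51 − 5.63 = 1.88.
Lower fence = Q1 − 1.5·IQR = 5.63 − 2.82 = 2.81.
Upper fence = Q3 + 1.5·IQR = 7.51 + 2.82 = 10.33.
2.64 < 2.81 → outlier.
2.68 < 2.81 → outlier.
10.40 > 10.33 → outlier.
10.48 > 10.33 → outlier.
All remaining values lie within [2.81, 10.33].

2.64, 2.68, 10.40, 10.48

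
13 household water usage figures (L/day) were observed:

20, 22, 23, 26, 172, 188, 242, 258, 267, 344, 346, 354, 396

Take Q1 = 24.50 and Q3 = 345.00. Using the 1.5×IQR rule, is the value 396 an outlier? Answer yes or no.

no

IQR = Q3 − Q1 = 345.00 − 24.50 = 320.50.
Lower fence = Q1 − 1.5·IQR = 24.50 − 480.75 = -456.25.
Upper fence = Q3 + 1.5·IQR = 345.00 + 480.75 = 825.75.
396 lies within [-456.25, 825.75].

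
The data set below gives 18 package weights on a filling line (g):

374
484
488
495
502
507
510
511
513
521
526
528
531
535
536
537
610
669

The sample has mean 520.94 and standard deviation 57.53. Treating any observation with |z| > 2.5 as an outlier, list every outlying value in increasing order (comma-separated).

374, 669

Cutoffs at x̄ ± 2.5s: 520.94 ± 2.5·57.53 = [377.115, 664.765].
374: z = -2.55, |z| > 2.5 → outlier.
669: z = 2.57, |z| > 2.5 → outlier.
Every other value lies within [377.115, 664.765].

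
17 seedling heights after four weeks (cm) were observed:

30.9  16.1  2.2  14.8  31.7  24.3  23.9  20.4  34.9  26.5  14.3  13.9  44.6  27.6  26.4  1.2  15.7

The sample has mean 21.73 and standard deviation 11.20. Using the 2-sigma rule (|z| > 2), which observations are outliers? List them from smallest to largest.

44.6

Cutoffs at x̄ ± 2s: 21.73 ± 2·11.20 = [-0.67, 44.13].
44.6: z = 2.04, |z| > 2 → outlier.
Every other value lies within [-0.67, 44.13].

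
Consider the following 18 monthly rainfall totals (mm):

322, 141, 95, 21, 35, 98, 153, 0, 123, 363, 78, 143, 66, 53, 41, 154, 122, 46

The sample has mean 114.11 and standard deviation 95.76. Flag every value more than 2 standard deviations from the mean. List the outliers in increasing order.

Cutoffs at x̄ ± 2s: 114.11 ± 2·95.76 = [-77.41, 305.63].
322: z = 2.17, |z| > 2 → outlier.
363: z = 2.60, |z| > 2 → outlier.
Every other value lies within [-77.41, 305.63].

322, 363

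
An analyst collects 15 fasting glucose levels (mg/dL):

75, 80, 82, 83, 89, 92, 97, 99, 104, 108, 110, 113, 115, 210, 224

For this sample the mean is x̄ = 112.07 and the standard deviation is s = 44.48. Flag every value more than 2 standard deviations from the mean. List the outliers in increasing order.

210, 224

Cutoffs at x̄ ± 2s: 112.07 ± 2·44.48 = [23.11, 201.03].
210: z = 2.20, |z| > 2 → outlier.
224: z = 2.52, |z| > 2 → outlier.
Every other value lies within [23.11, 201.03].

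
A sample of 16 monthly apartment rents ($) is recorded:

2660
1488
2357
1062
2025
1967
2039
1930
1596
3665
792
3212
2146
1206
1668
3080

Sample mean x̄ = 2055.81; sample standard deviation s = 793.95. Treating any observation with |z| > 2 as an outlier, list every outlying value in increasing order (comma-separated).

3665

Cutoffs at x̄ ± 2s: 2055.81 ± 2·793.95 = [467.91, 3643.71].
3665: z = 2.03, |z| > 2 → outlier.
Every other value lies within [467.91, 3643.71].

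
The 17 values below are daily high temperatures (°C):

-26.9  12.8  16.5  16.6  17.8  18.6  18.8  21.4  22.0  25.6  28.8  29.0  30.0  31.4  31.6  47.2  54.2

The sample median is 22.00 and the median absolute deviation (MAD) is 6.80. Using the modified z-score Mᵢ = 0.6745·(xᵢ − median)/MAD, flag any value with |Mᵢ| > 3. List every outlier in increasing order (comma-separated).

|Mᵢ| > 3 ⇔ |xᵢ − 22.00| > 3·6.80/0.6745 = 30.24.
So outliers lie outside [-8.24, 52.24].
-26.9: M = -4.85 → outlier.
54.2: M = 3.19 → outlier.

-26.9, 54.2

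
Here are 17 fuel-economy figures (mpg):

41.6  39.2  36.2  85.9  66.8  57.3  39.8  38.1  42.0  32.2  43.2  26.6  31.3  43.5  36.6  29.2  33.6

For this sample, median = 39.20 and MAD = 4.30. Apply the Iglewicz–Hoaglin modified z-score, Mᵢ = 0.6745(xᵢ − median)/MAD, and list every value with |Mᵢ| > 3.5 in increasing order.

|Mᵢ| > 3.5 ⇔ |xᵢ − 39.20| > 3.5·4.30/0.6745 = 22.31.
So outliers lie outside [16.89, 61.51].
66.8: M = 4.33 → outlier.
85.9: M = 7.33 → outlier.

66.8, 85.9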